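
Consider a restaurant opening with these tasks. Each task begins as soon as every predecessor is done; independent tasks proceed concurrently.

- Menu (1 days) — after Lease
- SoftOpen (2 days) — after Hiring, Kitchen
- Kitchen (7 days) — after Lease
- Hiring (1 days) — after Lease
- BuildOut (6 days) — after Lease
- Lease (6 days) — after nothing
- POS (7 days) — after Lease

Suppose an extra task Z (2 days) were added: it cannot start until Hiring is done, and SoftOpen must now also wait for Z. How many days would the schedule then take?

Originally the schedule takes 15 days.
With Z inserted, SoftOpen now waits for max(Hiring, Kitchen, Z).
New critical path: Lease→Kitchen→SoftOpen = 6+7+2 = 15 ⇒ 15 days.

15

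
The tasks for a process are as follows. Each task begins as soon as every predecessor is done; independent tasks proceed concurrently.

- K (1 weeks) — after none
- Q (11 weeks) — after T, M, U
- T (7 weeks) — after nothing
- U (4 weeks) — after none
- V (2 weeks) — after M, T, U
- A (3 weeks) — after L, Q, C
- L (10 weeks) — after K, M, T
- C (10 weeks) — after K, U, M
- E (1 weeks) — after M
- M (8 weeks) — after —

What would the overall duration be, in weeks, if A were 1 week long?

20

As given, the longest chain is M→Q→A = 8+11+3 = 22, so the finish is 22 weeks.
Since A is critical, the -2 change carries straight to that chain (now 20 weeks).
No other chain overtakes it, so the finish is 20 weeks.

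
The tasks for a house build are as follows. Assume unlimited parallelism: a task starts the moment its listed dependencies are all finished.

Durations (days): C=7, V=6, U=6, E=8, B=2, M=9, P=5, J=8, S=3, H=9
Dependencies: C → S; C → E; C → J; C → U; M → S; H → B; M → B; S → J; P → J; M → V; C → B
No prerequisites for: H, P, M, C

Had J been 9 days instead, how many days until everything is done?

The binding path is M→S→J = 9+3+8 = 20; finish at 20 days.
J lies on that path, so at 9 days the path becomes 21 days.
That remains the longest chain; total 21 days.

21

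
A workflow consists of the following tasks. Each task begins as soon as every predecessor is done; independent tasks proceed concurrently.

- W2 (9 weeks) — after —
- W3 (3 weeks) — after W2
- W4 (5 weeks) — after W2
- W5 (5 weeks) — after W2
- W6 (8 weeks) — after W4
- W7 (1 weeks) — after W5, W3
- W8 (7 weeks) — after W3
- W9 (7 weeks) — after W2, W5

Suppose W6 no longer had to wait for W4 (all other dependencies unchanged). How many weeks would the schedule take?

Before: longest chain W2→W4→W6 = 9+5+8 = 22, finish 22.
Without W4→W6, W6's earliest start moves from 14 to 0.
The longest chain is now W2→W5→W9 = 9+5+7 = 21, so the schedule takes 21 weeks.

21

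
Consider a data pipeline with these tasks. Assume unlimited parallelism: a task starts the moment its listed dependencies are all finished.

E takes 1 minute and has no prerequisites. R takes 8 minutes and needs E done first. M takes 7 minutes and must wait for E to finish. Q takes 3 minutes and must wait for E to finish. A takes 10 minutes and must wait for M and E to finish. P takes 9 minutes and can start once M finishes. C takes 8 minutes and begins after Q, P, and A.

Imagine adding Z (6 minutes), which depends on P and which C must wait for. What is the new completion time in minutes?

Originally the job takes 26 minutes.
With Z inserted, C now waits for max(Q, P, A, Z).
New critical path: E→M→P→Z→C = 1+7+9+6+8 = 31 ⇒ 31 minutes.

31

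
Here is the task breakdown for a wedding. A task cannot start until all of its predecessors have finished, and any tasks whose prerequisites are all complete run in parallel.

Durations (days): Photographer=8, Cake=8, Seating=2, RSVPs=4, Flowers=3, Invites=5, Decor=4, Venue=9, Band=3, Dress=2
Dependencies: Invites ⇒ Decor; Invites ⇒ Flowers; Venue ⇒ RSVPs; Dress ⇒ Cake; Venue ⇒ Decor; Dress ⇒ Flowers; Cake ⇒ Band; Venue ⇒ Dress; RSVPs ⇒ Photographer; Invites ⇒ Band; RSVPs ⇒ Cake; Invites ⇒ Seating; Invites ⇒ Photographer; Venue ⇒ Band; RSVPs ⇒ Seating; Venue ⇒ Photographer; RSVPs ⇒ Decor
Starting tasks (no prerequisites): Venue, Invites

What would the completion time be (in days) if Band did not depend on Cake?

21

Original critical path: Venue→RSVPs→Cake→Band = 9+4+8+3 = 24 ⇒ 24 days.
Without Cake→Band, Band's earliest start moves from 21 to 9.
New critical path: Venue→RSVPs→Cake = 9+4+8 = 21 ⇒ 21 days.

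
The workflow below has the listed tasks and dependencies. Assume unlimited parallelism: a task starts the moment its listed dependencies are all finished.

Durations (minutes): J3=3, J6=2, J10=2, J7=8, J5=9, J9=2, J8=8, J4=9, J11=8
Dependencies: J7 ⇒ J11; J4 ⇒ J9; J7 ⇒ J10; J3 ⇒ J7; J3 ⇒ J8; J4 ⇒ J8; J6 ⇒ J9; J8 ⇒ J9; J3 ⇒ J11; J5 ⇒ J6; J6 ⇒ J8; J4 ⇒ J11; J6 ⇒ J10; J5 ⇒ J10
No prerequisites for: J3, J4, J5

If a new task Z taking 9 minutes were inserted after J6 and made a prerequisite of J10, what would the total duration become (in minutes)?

22

Originally the project takes 21 minutes.
With Z inserted, J10 now waits for max(J5, J6, J7, Z).
New critical path: J5→J6→Z→J10 = 9+2+9+2 = 22 ⇒ 22 minutes.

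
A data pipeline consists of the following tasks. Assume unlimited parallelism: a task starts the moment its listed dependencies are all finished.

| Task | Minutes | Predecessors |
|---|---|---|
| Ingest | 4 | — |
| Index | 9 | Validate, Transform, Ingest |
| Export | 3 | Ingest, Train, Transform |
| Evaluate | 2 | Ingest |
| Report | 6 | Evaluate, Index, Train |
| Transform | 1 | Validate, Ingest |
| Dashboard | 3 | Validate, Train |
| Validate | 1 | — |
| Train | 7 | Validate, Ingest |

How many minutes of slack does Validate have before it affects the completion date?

3

Ingest→Transform→Index→Report = 4+1+9+6 = 20 sets the makespan at 20 minutes.
Longest path through Validate: 17 minutes (earliest finish 1, latest finish 4).
So Validate can slip 4 − 1 = 3 minutes.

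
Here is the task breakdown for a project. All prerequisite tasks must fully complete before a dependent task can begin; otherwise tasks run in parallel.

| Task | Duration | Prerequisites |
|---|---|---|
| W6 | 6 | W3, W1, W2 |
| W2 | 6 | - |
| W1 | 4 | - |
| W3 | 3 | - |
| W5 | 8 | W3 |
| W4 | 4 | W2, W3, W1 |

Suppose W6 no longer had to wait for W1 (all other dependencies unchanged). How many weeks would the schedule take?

12

With the dependency in place, W2→W6 = 6+6 = 12 sets the finish at 12 weeks.
Dropping W1→W6 doesn't change W6's earliest start (6); another predecessor still binds.
The longest chain is now W2→W6 = 6+6 = 12, so the schedule takes 12 weeks.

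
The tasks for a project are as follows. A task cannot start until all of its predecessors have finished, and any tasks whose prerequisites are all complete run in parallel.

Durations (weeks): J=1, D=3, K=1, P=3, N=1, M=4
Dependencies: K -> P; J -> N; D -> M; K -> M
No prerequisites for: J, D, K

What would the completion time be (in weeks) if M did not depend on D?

5

With the dependency in place, D→M = 3+4 = 7 sets the finish at 7 weeks.
Without D→M, M's earliest start moves from 3 to 1.
The longest chain is now K→M = 1+4 = 5, so the project takes 5 weeks.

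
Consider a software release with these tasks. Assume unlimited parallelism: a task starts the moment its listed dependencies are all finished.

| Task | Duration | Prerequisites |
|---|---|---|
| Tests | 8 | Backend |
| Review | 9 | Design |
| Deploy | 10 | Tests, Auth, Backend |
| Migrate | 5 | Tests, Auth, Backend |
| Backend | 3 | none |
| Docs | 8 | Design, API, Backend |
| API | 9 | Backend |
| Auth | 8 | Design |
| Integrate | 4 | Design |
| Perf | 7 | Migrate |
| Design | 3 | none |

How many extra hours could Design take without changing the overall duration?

Critical path: Design→Auth→Migrate→Perf = 3+8+5+7 = 23, so the finish is 23 hours.
Design finishes as early as 3 and must finish by 3.
So Design can slip 3 − 3 = 0 hours.

0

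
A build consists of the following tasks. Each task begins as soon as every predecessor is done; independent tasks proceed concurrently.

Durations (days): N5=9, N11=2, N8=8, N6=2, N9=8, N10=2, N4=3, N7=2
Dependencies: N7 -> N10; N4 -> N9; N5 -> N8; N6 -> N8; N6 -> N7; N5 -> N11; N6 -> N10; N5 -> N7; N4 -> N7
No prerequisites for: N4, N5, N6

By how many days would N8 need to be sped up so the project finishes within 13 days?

4

Current finish: 17 days; target: 13.
N8 is on every critical path, so each day cut from N8 cuts the finish by one (this holds down to a finish of 13).
Need 17 − 13 = 4 days off N8 → N8 becomes 4 days, finish becomes 13.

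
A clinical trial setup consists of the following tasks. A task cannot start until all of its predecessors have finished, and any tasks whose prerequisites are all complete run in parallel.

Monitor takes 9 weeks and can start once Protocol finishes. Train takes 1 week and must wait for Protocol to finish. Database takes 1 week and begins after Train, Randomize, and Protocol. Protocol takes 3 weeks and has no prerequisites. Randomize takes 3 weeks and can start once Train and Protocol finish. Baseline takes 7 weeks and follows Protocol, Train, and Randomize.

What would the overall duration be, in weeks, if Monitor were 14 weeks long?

17

As given, the longest chain is Protocol→Train→Randomize→Baseline = 3+1+3+7 = 14, so the finish is 14 weeks.
Monitor is off the critical path — its longest chain is 12 weeks, giving 2 of slack.
The binding chain switches to Protocol→Monitor = 3+14 = 17; finish 17 weeks.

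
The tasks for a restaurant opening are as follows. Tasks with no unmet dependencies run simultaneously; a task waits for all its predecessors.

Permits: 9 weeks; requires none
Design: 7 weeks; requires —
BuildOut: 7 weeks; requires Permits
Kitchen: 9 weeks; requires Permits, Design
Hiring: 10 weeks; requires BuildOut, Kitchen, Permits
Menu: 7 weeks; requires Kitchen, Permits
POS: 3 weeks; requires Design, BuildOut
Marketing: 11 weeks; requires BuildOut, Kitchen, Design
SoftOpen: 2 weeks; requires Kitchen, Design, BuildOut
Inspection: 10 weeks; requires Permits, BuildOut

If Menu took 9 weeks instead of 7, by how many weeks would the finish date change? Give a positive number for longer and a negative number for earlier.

Actual critical path: Permits→Kitchen→Marketing = 9+9+11 = 29 ⇒ 29 weeks.
Menu has 4 weeks of float (longest path through it is 25).
No other chain overtakes it, so the finish is 29 weeks.
Change in finish: 29 − 29 = +0 weeks.

0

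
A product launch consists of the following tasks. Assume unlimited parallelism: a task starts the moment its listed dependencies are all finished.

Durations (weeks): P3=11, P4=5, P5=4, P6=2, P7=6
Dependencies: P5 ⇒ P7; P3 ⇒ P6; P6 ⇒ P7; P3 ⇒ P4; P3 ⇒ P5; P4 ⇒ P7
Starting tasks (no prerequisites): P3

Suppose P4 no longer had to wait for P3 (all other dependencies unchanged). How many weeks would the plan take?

Original critical path: P3→P4→P7 = 11+5+6 = 22 ⇒ 22 weeks.
Without P3→P4, P4's earliest start moves from 11 to 0.
The longest chain is now P3→P5→P7 = 11+4+6 = 21, so the plan takes 21 weeks.

21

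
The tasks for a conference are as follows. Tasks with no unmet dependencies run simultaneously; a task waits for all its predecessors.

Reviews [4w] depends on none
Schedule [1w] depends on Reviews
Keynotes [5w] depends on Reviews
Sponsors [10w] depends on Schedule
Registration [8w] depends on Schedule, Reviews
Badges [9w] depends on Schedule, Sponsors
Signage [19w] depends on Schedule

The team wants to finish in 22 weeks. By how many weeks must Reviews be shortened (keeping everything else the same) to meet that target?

2

Current finish: 24 weeks; target: 22.
Reviews is on every critical path, so each week cut from Reviews cuts the finish by one (this holds down to a finish of 21).
Need 24 − 22 = 2 weeks off Reviews → Reviews becomes 2 weeks, finish becomes 22.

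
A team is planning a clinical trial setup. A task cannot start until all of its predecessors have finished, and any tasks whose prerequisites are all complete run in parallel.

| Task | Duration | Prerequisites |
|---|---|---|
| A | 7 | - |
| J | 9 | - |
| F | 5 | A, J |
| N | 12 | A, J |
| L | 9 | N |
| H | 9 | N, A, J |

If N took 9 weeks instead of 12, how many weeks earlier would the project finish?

3

The binding path is J→N→L = 9+12+9 = 30; finish at 30 weeks.
N is on the critical path; changing it to 9 makes that path 27 weeks.
That remains the longest chain; total 27 weeks.
Change in finish: 27 − 30 = -3 weeks.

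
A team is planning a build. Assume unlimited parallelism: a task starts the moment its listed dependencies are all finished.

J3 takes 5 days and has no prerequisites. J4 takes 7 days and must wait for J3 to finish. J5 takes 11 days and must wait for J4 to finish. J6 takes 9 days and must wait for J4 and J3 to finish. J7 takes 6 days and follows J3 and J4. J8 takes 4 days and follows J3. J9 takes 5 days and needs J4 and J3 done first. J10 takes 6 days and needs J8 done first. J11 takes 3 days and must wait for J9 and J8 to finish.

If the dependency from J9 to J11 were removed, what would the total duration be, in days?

With the dependency in place, J3→J4→J5 = 5+7+11 = 23 sets the finish at 23 days.
Without J9→J11, J11's earliest start moves from 17 to 9.
The longest chain is now J3→J4→J5 = 5+7+11 = 23, so the build takes 23 days.

23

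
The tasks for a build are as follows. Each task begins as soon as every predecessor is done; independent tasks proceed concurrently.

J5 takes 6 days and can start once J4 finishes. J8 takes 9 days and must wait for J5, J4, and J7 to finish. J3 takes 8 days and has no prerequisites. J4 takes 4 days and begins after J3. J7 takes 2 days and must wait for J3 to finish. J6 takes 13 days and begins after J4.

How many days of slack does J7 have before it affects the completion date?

8

The longest chain is J3→J4→J5→J8 = 8+4+6+9 = 27; overall finish 27 days.
J7 finishes as early as 10 and must finish by 18.
So J7 can slip 18 − 10 = 8 days.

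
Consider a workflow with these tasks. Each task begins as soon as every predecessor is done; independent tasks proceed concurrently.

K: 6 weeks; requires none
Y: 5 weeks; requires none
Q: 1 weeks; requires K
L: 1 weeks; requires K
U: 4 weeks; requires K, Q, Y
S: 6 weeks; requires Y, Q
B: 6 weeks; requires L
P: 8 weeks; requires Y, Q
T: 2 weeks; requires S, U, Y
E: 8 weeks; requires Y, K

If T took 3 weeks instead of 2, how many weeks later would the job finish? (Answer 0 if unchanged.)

Actual critical path: K→Q→S→T = 6+1+6+2 = 15 ⇒ 15 weeks.
T is on the critical path; changing it to 3 makes that path 16 weeks.
The critical path is still K→Q→S→T; finish is now 16 weeks.
Change in finish: 16 − 15 = +1 weeks.

1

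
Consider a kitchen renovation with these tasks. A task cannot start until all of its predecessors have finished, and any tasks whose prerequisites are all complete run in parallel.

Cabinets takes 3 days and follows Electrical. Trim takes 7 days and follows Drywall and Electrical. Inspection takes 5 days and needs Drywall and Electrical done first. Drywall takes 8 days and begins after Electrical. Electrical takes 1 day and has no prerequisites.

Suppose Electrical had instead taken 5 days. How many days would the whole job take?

Actual critical path: Electrical→Drywall→Trim = 1+8+7 = 16 ⇒ 16 days.
Since Electrical is critical, the +4 change carries straight to that chain (now 20 days).
No other chain overtakes it, so the finish is 20 days.

20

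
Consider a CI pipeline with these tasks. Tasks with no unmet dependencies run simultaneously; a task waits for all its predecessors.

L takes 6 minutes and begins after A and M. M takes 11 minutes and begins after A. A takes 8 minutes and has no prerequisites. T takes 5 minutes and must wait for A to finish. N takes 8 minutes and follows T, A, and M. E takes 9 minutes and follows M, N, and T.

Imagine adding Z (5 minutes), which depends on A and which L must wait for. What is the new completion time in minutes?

Originally the job takes 36 minutes.
With Z inserted, L now waits for max(A, M, Z).
New critical path: A→M→N→E = 8+11+8+9 = 36 ⇒ 36 minutes.

36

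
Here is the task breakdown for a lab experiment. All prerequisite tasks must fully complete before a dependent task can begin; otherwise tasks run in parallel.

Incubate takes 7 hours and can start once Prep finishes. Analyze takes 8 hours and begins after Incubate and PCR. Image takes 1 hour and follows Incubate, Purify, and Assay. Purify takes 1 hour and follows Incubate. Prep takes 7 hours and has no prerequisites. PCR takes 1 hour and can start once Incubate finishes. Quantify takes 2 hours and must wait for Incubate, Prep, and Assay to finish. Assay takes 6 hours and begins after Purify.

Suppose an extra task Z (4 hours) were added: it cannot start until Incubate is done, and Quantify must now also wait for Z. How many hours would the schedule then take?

Originally the schedule takes 23 hours.
With Z inserted, Quantify now waits for max(Incubate, Prep, Assay, Z).
New critical path: Prep→Incubate→PCR→Analyze = 7+7+1+8 = 23 ⇒ 23 hours.

23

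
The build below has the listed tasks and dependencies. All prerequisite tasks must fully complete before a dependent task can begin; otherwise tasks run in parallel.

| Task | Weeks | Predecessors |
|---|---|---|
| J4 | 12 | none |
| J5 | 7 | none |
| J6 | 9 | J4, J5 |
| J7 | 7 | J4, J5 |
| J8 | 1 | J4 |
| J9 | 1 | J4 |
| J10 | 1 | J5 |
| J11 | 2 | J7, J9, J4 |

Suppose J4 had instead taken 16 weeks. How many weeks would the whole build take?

Baseline: J4→J6 = 12+9 = 21 → 21 weeks.
J4 is on the critical path; changing it to 16 makes that path 25 weeks.
No other chain overtakes it, so the finish is 25 weeks.

25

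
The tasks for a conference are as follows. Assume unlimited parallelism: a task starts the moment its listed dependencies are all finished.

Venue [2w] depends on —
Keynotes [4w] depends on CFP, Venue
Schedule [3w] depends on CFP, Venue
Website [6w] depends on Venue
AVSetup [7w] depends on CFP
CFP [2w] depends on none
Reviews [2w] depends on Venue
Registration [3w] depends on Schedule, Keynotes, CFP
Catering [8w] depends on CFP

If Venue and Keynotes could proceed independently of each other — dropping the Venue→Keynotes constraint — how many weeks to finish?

10

Original critical path: CFP→Catering = 2+8 = 10 ⇒ 10 weeks.
Dropping Venue→Keynotes doesn't change Keynotes's earliest start (2); another predecessor still binds.
After: CFP→Catering = 2+8 = 10 → 10 weeks.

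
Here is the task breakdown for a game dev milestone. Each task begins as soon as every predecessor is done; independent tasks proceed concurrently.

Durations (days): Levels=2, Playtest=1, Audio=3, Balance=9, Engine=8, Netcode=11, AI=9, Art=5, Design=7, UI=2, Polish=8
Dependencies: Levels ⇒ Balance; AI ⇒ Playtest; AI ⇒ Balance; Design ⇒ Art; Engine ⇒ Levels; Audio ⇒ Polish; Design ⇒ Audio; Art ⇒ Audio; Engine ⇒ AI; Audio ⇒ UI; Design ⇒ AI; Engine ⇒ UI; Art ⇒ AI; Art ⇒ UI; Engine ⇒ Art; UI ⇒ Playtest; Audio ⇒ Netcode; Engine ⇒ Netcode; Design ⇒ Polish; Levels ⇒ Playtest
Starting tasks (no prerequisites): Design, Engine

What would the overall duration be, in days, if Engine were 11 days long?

Critical path before the change: Engine→Art→AI→Balance = 8+5+9+9 = 31 giving 31 days.
Engine lies on that path, so at 11 days the path becomes 34 days.
No other chain overtakes it, so the finish is 34 days.

34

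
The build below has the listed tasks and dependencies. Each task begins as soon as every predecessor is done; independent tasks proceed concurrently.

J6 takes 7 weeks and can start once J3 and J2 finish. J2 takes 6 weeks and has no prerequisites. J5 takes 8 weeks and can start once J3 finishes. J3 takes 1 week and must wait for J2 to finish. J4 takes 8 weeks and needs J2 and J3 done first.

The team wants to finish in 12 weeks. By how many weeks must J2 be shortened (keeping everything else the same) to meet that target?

Current finish: 15 weeks; target: 12.
J2 is on every critical path, so each week cut from J2 cuts the finish by one (this holds down to a finish of 10).
Need 15 − 12 = 3 weeks off J2 → J2 becomes 3 weeks, finish becomes 12.

3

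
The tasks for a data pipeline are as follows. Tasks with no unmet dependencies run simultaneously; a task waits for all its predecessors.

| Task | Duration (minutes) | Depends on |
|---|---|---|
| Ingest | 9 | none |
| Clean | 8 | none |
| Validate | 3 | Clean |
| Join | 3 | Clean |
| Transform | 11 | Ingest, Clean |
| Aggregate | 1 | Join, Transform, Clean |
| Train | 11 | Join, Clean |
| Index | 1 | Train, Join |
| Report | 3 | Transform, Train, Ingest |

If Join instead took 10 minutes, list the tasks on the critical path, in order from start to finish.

Baseline: Clean→Join→Train→Report = 8+3+11+3 = 25 → 25 minutes.
Join is on the critical path; changing it to 10 makes that path 32 minutes.
No other chain overtakes it, so the finish is 32 minutes.

Clean, Join, Train, Report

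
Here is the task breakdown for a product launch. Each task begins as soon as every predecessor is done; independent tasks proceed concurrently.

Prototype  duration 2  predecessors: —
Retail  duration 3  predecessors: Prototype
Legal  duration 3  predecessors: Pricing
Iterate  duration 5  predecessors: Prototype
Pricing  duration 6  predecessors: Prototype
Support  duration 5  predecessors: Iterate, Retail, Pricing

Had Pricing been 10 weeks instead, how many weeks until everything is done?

17

As given, the longest chain is Prototype→Pricing→Support = 2+6+5 = 13, so the finish is 13 weeks.
Pricing is on the critical path; changing it to 10 makes that path 17 weeks.
That remains the longest chain; total 17 weeks.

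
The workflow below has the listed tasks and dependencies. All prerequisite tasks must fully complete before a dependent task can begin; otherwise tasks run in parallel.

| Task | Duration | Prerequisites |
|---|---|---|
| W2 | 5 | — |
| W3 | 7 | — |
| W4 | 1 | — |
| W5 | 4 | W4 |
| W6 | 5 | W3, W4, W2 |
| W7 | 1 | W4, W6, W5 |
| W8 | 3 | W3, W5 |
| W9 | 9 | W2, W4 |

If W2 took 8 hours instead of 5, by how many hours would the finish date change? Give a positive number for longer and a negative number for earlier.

Actual critical path: W2→W9 = 5+9 = 14 ⇒ 14 hours.
Since W2 is critical, the +3 change carries straight to that chain (now 17 hours).
That remains the longest chain; total 17 hours.
Change in finish: 17 − 14 = +3 hours.

3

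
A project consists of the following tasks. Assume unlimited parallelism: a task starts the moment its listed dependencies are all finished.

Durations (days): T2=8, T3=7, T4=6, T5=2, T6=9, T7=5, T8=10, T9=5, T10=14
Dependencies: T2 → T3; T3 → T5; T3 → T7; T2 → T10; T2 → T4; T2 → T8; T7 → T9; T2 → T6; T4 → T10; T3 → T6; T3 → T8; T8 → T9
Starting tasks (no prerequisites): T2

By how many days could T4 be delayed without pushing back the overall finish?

T2→T3→T8→T9 = 8+7+10+5 = 30 sets the makespan at 30 days.
The longest chain containing T4 totals 28 days.
Slack of T4 = 10 − 8 = 2 days.

2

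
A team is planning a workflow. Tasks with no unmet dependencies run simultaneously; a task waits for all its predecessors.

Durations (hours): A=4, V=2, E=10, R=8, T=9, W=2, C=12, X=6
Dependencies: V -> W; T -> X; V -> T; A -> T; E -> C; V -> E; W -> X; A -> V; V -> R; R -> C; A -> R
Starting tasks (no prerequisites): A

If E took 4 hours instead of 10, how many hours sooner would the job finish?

Actual critical path: A→V→E→C = 4+2+10+12 = 28 ⇒ 28 hours.
E is on the critical path; changing it to 4 makes that path 22 hours.
New critical path: A→V→R→C = 4+2+8+12 = 26 ⇒ 26 hours.
Change in finish: 26 − 28 = -2 hours.

2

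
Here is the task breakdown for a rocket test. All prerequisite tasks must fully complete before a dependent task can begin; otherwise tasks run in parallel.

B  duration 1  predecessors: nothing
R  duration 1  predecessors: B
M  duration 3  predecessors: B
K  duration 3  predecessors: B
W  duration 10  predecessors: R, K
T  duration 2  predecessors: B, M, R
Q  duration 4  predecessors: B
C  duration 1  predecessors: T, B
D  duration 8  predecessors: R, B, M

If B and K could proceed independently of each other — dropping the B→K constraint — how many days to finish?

13

Before: longest chain B→K→W = 1+3+10 = 14, finish 14.
Without B→K, K's earliest start moves from 1 to 0.
The longest chain is now K→W = 3+10 = 13, so the job takes 13 days.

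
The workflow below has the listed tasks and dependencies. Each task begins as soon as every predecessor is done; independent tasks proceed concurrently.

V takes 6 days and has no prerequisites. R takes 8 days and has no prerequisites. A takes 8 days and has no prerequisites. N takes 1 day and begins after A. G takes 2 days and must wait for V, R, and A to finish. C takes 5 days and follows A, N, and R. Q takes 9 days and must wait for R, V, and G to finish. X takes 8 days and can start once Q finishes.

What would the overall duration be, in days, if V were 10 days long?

29

Baseline: R→G→Q→X = 8+2+9+8 = 27 → 27 days.
V has 2 days of float (longest path through it is 25).
Now V→G→Q→X = 10+2+9+8 = 29 is longest, so the finish becomes 29 days.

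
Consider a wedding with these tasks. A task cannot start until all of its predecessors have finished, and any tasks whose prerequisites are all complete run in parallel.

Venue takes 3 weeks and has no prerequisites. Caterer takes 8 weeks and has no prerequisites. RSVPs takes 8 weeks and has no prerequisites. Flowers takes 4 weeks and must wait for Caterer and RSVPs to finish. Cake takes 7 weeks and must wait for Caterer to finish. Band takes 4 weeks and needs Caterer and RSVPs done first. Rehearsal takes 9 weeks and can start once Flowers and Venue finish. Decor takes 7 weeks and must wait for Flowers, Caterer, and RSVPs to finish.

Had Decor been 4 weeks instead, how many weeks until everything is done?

As given, the longest chain is Caterer→Flowers→Rehearsal = 8+4+9 = 21, so the finish is 21 weeks.
Decor has 2 weeks of float (longest path through it is 19).
The critical path is still Caterer→Flowers→Rehearsal; finish is now 21 weeks.

21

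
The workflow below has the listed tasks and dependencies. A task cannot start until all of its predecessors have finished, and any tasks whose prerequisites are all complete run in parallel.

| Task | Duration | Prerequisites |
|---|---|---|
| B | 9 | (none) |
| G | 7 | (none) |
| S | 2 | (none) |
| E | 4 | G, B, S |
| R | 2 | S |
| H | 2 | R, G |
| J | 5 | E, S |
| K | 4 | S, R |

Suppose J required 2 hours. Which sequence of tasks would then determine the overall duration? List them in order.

Baseline: B→E→J = 9+4+5 = 18 → 18 hours.
J is on the critical path; changing it to 2 makes that path 15 hours.
That remains the longest chain; total 15 hours.

B, E, J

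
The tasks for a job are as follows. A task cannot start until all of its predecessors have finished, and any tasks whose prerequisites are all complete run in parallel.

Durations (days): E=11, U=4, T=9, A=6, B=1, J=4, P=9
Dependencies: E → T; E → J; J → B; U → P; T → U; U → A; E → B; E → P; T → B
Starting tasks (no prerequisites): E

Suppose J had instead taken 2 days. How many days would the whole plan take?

Actual critical path: E→T→U→P = 11+9+4+9 = 33 ⇒ 33 days.
The longest path through J is only 16 days, so J has float 17.
No other chain overtakes it, so the finish is 33 days.

33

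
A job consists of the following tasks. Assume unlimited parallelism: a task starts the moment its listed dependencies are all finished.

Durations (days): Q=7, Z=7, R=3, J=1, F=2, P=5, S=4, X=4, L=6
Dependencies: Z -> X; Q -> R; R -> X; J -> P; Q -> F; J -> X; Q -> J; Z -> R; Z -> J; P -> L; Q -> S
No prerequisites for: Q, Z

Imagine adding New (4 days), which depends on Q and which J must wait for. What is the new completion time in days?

23

Originally the plan takes 19 days.
With New inserted, J now waits for max(Q, Z, New).
New critical path: Q→New→J→P→L = 7+4+1+5+6 = 23 ⇒ 23 days.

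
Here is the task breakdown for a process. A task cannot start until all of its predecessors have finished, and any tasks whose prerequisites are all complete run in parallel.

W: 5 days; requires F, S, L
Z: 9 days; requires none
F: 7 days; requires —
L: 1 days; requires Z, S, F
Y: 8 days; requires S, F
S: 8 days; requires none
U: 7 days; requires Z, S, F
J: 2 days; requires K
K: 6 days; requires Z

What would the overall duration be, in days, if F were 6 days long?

17

The binding path is Z→K→J = 9+6+2 = 17; finish at 17 days.
F has 2 days of float (longest path through it is 15).
No other chain overtakes it, so the finish is 17 days.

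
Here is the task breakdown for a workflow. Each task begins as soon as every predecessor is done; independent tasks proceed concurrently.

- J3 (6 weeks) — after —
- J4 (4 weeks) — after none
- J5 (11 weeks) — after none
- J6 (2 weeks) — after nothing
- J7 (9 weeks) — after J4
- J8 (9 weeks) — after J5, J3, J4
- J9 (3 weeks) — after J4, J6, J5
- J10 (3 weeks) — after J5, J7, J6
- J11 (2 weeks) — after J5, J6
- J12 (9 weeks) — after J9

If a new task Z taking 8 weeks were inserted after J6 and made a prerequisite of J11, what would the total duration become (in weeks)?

Originally the workflow takes 23 weeks.
With Z inserted, J11 now waits for max(J5, J6, Z).
New critical path: J5→J9→J12 = 11+3+9 = 23 ⇒ 23 weeks.

23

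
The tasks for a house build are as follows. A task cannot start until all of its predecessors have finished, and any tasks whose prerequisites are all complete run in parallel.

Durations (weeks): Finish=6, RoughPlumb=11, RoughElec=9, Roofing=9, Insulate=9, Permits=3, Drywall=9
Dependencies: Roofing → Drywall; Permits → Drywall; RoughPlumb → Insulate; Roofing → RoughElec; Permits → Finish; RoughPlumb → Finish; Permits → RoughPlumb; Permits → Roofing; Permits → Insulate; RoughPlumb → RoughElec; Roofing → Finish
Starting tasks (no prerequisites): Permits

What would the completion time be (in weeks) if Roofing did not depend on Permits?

23

Original critical path: Permits→RoughPlumb→RoughElec = 3+11+9 = 23 ⇒ 23 weeks.
Without Permits→Roofing, Roofing's earliest start moves from 3 to 0.
The longest chain is now Permits→RoughPlumb→RoughElec = 3+11+9 = 23, so the plan takes 23 weeks.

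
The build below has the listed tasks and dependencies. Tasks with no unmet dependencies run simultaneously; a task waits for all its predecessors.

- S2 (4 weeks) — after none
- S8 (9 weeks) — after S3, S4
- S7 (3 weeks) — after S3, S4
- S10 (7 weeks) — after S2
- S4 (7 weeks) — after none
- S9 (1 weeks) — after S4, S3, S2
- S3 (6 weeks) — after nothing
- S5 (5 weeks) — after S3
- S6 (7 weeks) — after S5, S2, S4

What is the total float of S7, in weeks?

S3→S5→S6 = 6+5+7 = 18 sets the makespan at 18 weeks.
The longest chain containing S7 totals 10 weeks.
So S7 can slip 18 − 10 = 8 weeks.

8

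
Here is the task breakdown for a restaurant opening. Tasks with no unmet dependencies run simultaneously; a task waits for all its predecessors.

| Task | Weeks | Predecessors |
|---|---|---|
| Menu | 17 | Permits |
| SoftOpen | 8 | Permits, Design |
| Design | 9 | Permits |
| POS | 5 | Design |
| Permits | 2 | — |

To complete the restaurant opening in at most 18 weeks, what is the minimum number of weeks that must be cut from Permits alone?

1

Current finish: 19 weeks; target: 18.
Permits is on every critical path, so each week cut from Permits cuts the finish by one (this holds down to a finish of 18).
Need 19 − 18 = 1 week off Permits → Permits becomes 1 week, finish becomes 18.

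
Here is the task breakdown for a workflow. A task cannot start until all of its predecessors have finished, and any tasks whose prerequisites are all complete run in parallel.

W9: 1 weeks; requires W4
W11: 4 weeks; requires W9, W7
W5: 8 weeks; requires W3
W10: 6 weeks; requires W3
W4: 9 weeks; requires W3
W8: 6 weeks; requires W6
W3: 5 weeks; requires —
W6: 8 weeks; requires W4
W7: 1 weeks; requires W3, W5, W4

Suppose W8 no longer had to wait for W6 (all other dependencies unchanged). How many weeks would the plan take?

Original critical path: W3→W4→W6→W8 = 5+9+8+6 = 28 ⇒ 28 weeks.
Without W6→W8, W8's earliest start moves from 22 to 0.
After: W3→W4→W6 = 5+9+8 = 22 → 22 weeks.

22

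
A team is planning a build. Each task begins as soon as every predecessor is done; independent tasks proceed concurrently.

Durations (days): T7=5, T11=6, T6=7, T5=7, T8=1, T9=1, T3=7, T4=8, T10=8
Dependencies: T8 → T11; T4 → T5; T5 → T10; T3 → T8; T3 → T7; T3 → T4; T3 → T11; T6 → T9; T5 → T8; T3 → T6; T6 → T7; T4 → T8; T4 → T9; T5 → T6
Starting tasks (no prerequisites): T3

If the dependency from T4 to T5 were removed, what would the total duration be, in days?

22

With the dependency in place, T3→T4→T5→T6→T7 = 7+8+7+7+5 = 34 sets the finish at 34 days.
Without T4→T5, T5's earliest start moves from 15 to 0.
New critical path: T3→T4→T8→T11 = 7+8+1+6 = 22 ⇒ 22 days.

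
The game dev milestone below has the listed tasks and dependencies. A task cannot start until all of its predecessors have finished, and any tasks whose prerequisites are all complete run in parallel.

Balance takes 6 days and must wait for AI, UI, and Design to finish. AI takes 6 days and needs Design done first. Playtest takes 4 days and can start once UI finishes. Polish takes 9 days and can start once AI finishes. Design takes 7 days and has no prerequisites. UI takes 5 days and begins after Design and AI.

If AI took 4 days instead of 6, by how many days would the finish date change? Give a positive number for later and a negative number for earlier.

-2

Critical path before the change: Design→AI→UI→Balance = 7+6+5+6 = 24 giving 24 days.
Since AI is critical, the -2 change carries straight to that chain (now 22 days).
That remains the longest chain; total 22 days.
Change in finish: 22 − 24 = -2 days.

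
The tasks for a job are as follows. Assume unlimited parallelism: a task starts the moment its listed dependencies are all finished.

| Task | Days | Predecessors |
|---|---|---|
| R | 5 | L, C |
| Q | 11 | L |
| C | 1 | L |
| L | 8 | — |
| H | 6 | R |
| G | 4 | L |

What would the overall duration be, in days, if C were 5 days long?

Actual critical path: L→C→R→H = 8+1+5+6 = 20 ⇒ 20 days.
C lies on that path, so at 5 days the path becomes 24 days.
The critical path is still L→C→R→H; finish is now 24 days.

24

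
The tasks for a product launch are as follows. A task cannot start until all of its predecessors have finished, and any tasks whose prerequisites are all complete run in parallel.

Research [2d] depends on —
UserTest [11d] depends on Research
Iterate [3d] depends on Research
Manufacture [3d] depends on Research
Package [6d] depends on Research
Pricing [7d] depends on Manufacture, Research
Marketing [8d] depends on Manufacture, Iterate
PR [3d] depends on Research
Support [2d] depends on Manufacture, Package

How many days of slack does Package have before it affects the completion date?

3

Critical path: Research→UserTest = 2+11 = 13, so the finish is 13 days.
Package finishes as early as 8 and must finish by 11.
So Package can slip 11 − 8 = 3 days.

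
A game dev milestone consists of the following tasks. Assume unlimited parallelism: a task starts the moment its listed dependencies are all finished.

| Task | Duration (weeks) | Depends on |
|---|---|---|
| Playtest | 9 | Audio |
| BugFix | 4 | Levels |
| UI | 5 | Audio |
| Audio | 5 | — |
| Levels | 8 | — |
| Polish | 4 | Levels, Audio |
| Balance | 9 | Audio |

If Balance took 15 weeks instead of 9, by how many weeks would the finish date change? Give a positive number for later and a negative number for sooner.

The binding path is Audio→Balance = 5+9 = 14; finish at 14 weeks.
Balance is on the critical path; changing it to 15 makes that path 20 weeks.
That remains the longest chain; total 20 weeks.
Change in finish: 20 − 14 = +6 weeks.

6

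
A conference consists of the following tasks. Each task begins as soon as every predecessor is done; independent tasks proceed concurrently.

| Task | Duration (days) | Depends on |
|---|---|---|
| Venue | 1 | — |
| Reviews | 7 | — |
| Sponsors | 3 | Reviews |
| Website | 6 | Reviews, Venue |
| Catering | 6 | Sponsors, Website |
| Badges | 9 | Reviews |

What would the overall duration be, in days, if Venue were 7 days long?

Baseline: Reviews→Website→Catering = 7+6+6 = 19 → 19 days.
Venue has 6 days of float (longest path through it is 13).
The binding chain switches to Venue→Website→Catering = 7+6+6 = 19; finish 19 days.

19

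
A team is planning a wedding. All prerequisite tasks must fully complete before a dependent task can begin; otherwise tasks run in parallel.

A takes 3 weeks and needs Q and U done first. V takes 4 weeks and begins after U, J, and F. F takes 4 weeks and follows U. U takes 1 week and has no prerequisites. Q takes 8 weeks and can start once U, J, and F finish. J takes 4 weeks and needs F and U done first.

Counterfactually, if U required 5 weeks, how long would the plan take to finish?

The binding path is U→F→J→Q→A = 1+4+4+8+3 = 20; finish at 20 weeks.
U lies on that path, so at 5 weeks the path becomes 24 weeks.
No other chain overtakes it, so the finish is 24 weeks.

24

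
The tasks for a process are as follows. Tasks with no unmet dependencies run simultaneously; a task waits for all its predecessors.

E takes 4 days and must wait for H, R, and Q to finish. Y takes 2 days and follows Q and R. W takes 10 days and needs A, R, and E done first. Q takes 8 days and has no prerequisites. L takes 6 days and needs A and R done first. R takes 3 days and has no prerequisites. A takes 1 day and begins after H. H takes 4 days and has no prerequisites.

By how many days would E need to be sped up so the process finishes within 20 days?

2

Current finish: 22 days; target: 20.
E is on every critical path, so each day cut from E cuts the finish by one (this holds down to a finish of 19).
Need 22 − 20 = 2 days off E → E becomes 2 days, finish becomes 20.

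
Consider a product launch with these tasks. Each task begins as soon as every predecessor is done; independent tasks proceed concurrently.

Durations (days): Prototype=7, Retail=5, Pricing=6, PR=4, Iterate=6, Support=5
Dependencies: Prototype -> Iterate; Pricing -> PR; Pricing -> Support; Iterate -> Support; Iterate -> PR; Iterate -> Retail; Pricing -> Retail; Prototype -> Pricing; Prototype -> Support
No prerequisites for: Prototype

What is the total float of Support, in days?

0

Critical path: Prototype→Iterate→Retail = 7+6+5 = 18, so the finish is 18 days.
Longest path through Support: 18 days (earliest finish 18, latest finish 18).
So Support can slip 18 − 18 = 0 days.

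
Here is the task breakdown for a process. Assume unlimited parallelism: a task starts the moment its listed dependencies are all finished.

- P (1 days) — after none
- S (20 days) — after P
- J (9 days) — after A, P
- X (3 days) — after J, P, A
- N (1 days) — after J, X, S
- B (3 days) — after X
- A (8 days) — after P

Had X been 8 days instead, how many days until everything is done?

29

Critical path before the change: P→A→J→X→B = 1+8+9+3+3 = 24 giving 24 days.
X lies on that path, so at 8 days the path becomes 29 days.
That remains the longest chain; total 29 days.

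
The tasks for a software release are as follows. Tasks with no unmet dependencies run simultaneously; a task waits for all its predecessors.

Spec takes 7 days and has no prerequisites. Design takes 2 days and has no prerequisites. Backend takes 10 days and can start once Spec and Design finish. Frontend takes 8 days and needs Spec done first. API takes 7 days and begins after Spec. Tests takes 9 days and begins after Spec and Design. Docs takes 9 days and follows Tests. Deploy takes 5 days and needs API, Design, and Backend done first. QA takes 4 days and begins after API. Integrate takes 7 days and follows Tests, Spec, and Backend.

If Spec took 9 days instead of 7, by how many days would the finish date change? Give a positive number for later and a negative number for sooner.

The binding path is Spec→Tests→Docs = 7+9+9 = 25; finish at 25 days.
Since Spec is critical, the +2 change carries straight to that chain (now 27 days).
No other chain overtakes it, so the finish is 27 days.
Change in finish: 27 − 25 = +2 days.

2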